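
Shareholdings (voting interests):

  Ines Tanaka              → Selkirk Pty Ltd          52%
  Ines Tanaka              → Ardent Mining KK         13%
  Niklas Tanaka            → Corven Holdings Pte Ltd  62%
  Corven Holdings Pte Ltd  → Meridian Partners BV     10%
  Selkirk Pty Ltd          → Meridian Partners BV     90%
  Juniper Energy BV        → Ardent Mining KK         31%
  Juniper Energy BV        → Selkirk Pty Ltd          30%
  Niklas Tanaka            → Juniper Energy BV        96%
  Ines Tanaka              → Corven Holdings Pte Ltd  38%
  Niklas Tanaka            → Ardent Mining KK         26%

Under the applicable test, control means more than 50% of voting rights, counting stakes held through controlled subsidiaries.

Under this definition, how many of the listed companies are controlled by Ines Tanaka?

2

Ines holds 52% of Selkirk, so Ines controls Selkirk.
Selkirk holds 90% of Meridian, so Ines controls Meridian.
No other company's threshold is met.
Ines controls 2 companies.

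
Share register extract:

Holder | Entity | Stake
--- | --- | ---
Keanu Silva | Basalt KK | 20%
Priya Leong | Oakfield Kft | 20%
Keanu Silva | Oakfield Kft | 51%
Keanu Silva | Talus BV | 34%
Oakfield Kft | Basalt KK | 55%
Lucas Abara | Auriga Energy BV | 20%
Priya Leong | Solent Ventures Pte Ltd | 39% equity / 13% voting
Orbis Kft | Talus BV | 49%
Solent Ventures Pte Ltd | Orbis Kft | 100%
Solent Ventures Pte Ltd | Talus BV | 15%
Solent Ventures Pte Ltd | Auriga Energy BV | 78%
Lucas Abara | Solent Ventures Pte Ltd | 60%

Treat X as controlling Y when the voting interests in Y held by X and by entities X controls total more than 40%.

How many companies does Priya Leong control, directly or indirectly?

Priya's largest direct stake is 20% in Oakfield, which does not meet the threshold.
Priya controls 0 companies.

0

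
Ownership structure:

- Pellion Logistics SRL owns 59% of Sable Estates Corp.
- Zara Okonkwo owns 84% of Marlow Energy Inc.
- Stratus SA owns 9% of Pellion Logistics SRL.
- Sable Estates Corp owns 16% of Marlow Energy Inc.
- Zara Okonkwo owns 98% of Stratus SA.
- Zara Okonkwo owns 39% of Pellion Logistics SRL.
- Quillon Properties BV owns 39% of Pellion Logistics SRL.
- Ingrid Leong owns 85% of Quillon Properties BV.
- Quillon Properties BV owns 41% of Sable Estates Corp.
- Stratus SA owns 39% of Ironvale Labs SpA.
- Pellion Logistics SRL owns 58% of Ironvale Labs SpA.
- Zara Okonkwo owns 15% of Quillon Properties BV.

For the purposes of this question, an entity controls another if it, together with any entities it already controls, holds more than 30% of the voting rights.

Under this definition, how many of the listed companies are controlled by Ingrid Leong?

4

Ingrid holds 85% of Quillon, so Ingrid controls Quillon.
Quillon holds 39% of Pellion, so Ingrid controls Pellion.
Pellion and Quillon together hold 59% + 41% = 100% of Sable, so Ingrid controls Sable.
Pellion holds 58% of Ironvale, so Ingrid controls Ironvale.
No other company's threshold is met.
Ingrid controls 4 companies.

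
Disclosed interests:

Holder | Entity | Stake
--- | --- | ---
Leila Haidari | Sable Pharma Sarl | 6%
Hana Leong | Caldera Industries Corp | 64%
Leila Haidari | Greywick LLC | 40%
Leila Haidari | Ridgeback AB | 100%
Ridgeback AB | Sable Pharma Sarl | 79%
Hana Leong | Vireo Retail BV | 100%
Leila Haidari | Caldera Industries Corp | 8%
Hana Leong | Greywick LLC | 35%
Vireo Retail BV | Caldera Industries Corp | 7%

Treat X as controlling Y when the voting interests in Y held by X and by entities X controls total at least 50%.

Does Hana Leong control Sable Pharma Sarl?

No

Hana holds 100% of Vireo, so Hana controls Vireo.
Vireo and Hana together hold 7% + 64% = 71% of Caldera, so Hana controls Caldera.
Neither Hana nor any entity Hana controls holds any voting interest in Sable.
So Hana does not control Sable.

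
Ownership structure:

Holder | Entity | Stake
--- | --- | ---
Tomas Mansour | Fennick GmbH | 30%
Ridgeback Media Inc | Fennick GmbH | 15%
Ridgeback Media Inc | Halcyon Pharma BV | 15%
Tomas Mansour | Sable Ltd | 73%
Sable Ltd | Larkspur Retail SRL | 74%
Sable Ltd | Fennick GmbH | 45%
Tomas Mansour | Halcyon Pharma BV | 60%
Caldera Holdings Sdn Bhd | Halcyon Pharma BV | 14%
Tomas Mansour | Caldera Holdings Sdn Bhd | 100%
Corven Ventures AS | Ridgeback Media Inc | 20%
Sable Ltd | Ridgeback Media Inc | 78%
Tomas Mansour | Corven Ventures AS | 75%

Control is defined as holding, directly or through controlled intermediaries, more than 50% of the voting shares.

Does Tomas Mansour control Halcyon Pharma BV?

Yes

Tomas holds 100% of Caldera, so Tomas controls Caldera.
Tomas holds 75% of Corven, so Tomas controls Corven.
Tomas holds 73% of Sable, so Tomas controls Sable.
Sable and Corven together hold 78% + 20% = 98% of Ridgeback, so Tomas controls Ridgeback.
Tomas and Ridgeback and Caldera together hold 60% + 15% + 14% = 89% of Halcyon, so Tomas controls Halcyon.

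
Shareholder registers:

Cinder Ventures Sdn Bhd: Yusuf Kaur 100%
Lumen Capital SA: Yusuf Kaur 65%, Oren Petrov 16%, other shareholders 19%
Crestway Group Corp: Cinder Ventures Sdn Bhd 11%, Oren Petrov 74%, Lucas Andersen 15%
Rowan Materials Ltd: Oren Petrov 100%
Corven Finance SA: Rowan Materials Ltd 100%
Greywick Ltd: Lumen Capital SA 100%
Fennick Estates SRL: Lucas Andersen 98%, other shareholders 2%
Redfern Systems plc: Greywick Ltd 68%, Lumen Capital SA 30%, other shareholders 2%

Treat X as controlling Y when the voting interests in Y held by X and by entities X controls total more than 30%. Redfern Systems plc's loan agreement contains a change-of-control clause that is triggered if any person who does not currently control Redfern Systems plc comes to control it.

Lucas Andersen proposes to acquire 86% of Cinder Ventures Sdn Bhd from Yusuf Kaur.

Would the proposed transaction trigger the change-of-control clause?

No

The purchase adds only to Lucas's holdings (Yusuf's stake shrinks), so Lucas is the only person who could newly come to control Redfern.
Lucas holds 98% of Fennick, so Lucas controls Fennick.
Neither Lucas nor any entity Lucas controls holds any voting interest in Redfern.
So before the transaction, Lucas does not control Redfern.
After the purchase, Lucas holds 86% of Cinder directly, and Yusuf's stake falls to 14%.
Lucas holds 86% of Cinder, so Lucas controls Cinder.
After the transaction, neither Lucas nor any entity Lucas controls holds a voting interest in Redfern, so Lucas still does not control it.
No new person acquires control, so the clause is not triggered.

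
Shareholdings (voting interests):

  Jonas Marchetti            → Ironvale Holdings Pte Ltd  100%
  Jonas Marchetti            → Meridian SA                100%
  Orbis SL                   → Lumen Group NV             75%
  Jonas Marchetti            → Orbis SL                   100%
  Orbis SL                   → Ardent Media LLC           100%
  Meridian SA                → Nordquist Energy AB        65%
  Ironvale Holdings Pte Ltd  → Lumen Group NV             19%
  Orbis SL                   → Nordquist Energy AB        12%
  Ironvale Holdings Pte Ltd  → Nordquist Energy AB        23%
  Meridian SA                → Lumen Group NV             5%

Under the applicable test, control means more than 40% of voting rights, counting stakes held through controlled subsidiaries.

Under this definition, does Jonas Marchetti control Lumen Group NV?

Yes

Jonas holds 100% of Ironvale, so Jonas controls Ironvale.
Jonas holds 100% of Meridian, so Jonas controls Meridian.
Jonas holds 100% of Orbis, so Jonas controls Orbis.
Ironvale and Orbis and Meridian together hold 19% + 75% + 5% = 99% of Lumen, so Jonas controls Lumen.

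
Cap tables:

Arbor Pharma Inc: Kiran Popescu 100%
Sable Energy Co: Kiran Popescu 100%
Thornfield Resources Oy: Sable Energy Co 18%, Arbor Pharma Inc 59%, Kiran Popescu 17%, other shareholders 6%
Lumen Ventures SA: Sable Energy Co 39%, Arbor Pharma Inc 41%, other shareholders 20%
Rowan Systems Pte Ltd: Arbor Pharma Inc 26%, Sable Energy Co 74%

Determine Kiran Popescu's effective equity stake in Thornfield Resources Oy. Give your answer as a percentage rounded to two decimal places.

Kiran reaches Thornfield along 3 paths.
Via Sable: 100% × 18% = 18%.
Via Arbor: 100% × 59% = 59%.
Direct stake: 17% = 17%.
Total: 18% + 59% + 17% = 94%.
Rounded: 94.00%.

94.00%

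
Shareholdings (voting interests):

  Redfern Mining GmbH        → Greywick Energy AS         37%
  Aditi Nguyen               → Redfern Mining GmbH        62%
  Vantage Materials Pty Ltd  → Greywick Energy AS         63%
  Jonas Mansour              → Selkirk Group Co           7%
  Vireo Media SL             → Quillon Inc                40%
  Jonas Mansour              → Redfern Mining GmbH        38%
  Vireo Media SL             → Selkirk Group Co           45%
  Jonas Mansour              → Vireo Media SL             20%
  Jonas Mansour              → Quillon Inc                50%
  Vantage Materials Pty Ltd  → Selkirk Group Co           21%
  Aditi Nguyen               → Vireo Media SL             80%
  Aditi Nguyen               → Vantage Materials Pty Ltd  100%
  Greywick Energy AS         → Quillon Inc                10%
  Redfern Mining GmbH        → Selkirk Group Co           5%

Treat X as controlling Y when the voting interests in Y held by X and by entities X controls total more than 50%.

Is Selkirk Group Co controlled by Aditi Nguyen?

Aditi holds 80% of Vireo, so Aditi controls Vireo.
Aditi holds 100% of Vantage, so Aditi controls Vantage.
Aditi holds 62% of Redfern, so Aditi controls Redfern.
Vireo and Vantage and Redfern together hold 45% + 21% + 5% = 71% of Selkirk, so Aditi controls Selkirk.

Yes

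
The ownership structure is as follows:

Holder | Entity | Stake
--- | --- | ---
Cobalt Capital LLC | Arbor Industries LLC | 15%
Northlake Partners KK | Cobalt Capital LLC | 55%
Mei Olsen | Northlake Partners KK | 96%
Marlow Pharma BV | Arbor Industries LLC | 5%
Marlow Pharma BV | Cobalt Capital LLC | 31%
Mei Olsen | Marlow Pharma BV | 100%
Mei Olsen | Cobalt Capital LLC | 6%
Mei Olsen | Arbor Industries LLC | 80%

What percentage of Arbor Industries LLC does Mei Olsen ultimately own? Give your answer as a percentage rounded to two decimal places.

Mei reaches Arbor along 5 paths.
Direct stake: 80% = 80%.
Via Marlow: 100% × 5% = 5%.
Via Marlow → Cobalt: 100% × 31% × 15% = 4.65%.
Via Northlake → Cobalt: 96% × 55% × 15% = 7.92%.
Via Cobalt: 6% × 15% = 0.9%.
Total: 80% + 5% + 4.65% + 7.92% + 0.9% = 98.47%.

98.47%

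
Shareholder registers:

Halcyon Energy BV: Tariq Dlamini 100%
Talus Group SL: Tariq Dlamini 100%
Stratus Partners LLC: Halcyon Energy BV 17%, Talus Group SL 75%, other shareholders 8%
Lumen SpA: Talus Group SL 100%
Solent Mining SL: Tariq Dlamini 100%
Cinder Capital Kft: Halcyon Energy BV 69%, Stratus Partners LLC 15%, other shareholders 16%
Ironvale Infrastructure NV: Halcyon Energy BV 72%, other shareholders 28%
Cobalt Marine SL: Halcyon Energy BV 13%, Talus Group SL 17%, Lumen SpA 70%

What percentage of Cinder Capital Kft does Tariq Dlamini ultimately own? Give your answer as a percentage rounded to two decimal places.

82.80%

Tariq reaches Cinder along 3 paths.
Via Halcyon: 100% × 69% = 69%.
Via Halcyon → Stratus: 100% × 17% × 15% = 2.55%.
Via Talus → Stratus: 100% × 75% × 15% = 11.25%.
Total: 69% + 2.55% + 11.25% = 82.8%.
Rounded: 82.80%.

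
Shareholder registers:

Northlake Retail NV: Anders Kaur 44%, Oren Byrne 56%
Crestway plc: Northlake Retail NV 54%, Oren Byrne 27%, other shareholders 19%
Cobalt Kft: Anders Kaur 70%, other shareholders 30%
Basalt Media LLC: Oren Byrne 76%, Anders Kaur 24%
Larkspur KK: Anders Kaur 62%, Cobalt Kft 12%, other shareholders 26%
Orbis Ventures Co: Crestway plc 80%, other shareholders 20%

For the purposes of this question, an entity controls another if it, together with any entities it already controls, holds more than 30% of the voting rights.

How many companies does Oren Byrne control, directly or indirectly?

4

Oren holds 56% of Northlake, so Oren controls Northlake.
Northlake and Oren together hold 54% + 27% = 81% of Crestway, so Oren controls Crestway.
Oren holds 76% of Basalt, so Oren controls Basalt.
Crestway holds 80% of Orbis, so Oren controls Orbis.
No other company's threshold is met.
Oren controls 4 companies.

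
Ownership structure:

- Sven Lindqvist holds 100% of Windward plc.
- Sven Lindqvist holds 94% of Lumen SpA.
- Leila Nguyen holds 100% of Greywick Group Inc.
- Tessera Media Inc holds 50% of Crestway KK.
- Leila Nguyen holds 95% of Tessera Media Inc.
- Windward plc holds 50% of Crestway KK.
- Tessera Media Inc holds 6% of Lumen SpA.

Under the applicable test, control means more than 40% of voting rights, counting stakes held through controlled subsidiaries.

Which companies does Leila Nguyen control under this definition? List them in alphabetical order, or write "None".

Leila holds 95% of Tessera, so Leila controls Tessera.
Leila holds 100% of Greywick, so Leila controls Greywick.
Tessera holds 50% of Crestway, so Leila controls Crestway.
No other company's threshold is met.

Crestway KK, Greywick Group Inc, Tessera Media Inc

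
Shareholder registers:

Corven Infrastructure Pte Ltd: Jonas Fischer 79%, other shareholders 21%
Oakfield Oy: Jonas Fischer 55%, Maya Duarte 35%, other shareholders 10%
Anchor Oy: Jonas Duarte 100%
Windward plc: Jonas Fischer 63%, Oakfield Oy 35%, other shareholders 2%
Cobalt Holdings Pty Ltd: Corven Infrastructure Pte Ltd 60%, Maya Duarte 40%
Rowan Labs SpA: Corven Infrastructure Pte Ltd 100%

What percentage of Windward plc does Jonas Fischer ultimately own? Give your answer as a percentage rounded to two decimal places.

Jonas Fischer reaches Windward along 2 paths.
Direct stake: 63% = 63%.
Via Oakfield: 55% × 35% = 19.25%.
Total: 63% + 19.25% = 82.25%.

82.25%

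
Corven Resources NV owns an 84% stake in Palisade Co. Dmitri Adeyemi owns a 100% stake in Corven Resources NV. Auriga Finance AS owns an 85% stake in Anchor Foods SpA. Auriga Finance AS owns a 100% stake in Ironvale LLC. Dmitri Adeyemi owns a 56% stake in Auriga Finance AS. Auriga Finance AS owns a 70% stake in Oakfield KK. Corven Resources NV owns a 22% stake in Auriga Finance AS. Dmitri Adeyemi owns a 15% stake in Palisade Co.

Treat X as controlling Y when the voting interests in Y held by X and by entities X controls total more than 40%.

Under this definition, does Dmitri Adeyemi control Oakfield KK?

Yes

Dmitri holds 100% of Corven, so Dmitri controls Corven.
Corven and Dmitri together hold 22% + 56% = 78% of Auriga, so Dmitri controls Auriga.
Auriga holds 70% of Oakfield, so Dmitri controls Oakfield.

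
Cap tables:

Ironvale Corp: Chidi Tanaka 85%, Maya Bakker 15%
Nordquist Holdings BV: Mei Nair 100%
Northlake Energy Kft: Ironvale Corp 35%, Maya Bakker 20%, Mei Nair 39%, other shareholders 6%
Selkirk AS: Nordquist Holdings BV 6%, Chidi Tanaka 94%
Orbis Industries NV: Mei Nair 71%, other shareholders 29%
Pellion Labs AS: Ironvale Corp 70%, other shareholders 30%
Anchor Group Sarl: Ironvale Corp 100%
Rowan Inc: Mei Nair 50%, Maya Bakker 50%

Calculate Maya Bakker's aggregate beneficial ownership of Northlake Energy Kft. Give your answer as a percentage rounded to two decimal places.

Maya reaches Northlake along 2 paths.
Via Ironvale: 15% × 35% = 5.25%.
Direct stake: 20% = 20%.
Total: 5.25% + 20% = 25.25%.

25.25%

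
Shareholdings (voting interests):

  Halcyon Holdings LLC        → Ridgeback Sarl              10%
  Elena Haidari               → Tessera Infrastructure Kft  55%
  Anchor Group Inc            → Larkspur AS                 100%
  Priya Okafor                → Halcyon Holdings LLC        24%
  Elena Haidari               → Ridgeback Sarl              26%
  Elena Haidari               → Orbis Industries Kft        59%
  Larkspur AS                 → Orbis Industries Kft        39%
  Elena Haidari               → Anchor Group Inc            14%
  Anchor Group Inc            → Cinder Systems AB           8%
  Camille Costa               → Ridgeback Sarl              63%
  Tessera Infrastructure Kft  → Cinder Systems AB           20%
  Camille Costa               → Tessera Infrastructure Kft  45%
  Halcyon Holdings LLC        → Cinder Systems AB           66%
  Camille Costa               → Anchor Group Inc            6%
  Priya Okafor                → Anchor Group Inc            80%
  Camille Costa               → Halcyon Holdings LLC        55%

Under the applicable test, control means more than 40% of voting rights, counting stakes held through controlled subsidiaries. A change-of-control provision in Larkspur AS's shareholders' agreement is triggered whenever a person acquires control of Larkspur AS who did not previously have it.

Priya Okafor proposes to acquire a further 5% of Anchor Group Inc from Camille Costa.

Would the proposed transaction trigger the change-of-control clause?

The purchase adds only to Priya's holdings (Camille's stake shrinks), so Priya is the only person who could newly come to control Larkspur.
Priya holds 80% of Anchor, so Priya controls Anchor.
Anchor holds 100% of Larkspur, so Priya controls Larkspur.
So Priya already controls Larkspur before the transaction.
After the purchase, Priya's direct stake in Anchor rises to 80% + 5% = 85%, and Camille's stake falls to 1%.
Priya controlled Larkspur already, so this is not a new person acquiring control; every other person's position is unchanged or reduced.
No new person acquires control, so the clause is not triggered.

No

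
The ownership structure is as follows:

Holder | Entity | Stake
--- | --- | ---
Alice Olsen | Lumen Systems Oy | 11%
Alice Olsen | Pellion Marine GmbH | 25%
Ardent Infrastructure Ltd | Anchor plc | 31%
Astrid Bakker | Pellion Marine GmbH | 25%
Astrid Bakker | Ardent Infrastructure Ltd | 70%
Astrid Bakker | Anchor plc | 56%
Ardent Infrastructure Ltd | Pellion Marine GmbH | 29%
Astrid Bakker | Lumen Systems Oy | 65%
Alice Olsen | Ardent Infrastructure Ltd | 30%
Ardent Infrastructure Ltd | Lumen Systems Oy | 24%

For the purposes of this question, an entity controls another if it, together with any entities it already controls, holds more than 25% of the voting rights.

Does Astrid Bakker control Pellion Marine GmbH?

Astrid holds 70% of Ardent, so Astrid controls Ardent.
Astrid and Ardent together hold 25% + 29% = 54% of Pellion, so Astrid controls Pellion.

Yes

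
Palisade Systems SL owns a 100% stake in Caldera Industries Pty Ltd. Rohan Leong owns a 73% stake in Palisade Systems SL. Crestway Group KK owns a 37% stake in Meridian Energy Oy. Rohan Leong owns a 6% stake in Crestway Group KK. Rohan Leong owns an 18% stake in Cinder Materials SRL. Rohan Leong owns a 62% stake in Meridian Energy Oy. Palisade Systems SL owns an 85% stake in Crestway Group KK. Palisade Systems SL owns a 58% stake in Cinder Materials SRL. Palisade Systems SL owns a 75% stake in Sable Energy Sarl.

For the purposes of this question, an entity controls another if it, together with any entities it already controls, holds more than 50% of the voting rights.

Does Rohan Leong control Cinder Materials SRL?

Yes

Rohan holds 73% of Palisade, so Rohan controls Palisade.
Palisade and Rohan together hold 58% + 18% = 76% of Cinder, so Rohan controls Cinder.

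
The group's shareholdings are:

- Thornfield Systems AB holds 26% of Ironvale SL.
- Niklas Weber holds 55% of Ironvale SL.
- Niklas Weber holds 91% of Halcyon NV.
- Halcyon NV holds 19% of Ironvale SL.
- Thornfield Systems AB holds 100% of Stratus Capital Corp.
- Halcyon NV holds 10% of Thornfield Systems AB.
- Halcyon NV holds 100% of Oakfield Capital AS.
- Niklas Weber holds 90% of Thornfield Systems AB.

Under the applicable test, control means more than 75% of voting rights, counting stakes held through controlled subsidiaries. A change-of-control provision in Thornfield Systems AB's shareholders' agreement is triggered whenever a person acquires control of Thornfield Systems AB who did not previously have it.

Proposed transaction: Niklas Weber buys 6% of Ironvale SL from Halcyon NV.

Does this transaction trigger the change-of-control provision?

No

The purchase adds only to Niklas's holdings (Halcyon's stake shrinks), so Niklas is the only person who could newly come to control Thornfield.
Niklas holds 91% of Halcyon, so Niklas controls Halcyon.
Halcyon and Niklas together hold 10% + 90% = 100% of Thornfield, so Niklas controls Thornfield.
So Niklas already controls Thornfield before the transaction.
After the purchase, Niklas's direct stake in Ironvale rises to 55% + 6% = 61%, and Halcyon's stake falls to 13%.
Niklas controlled Thornfield already, so this is not a new person acquiring control; every other person's position is unchanged or reduced.
No new person acquires control, so the clause is not triggered.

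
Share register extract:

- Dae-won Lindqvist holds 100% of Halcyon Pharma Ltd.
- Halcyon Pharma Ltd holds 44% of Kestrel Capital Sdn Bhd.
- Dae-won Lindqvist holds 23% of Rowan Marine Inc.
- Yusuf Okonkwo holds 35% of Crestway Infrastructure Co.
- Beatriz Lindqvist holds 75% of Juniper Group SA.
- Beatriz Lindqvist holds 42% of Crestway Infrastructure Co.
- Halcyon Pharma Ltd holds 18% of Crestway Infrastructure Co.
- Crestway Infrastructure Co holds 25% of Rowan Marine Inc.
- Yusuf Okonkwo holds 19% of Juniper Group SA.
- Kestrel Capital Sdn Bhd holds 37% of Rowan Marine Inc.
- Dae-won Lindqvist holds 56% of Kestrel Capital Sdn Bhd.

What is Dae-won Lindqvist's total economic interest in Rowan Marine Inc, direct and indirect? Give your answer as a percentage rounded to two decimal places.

64.50%

Dae-won reaches Rowan along 4 paths.
Via Halcyon → Crestway: 100% × 18% × 25% = 4.5%.
Via Halcyon → Kestrel: 100% × 44% × 37% = 16.28%.
Via Kestrel: 56% × 37% = 20.72%.
Direct stake: 23% = 23%.
Total: 4.5% + 16.28% + 20.72% + 23% = 64.5%.
Rounded: 64.50%.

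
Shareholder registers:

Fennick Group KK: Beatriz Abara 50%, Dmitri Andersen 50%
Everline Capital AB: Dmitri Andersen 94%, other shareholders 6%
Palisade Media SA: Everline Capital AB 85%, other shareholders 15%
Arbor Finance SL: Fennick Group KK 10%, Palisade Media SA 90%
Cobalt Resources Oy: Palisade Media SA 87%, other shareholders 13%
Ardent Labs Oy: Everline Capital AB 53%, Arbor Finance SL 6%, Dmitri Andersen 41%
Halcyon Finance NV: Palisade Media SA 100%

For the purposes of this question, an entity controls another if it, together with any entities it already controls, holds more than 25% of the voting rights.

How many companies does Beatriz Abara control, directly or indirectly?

Beatriz holds 50% of Fennick, so Beatriz controls Fennick.
No other company's threshold is met.
Beatriz controls 1 company.

1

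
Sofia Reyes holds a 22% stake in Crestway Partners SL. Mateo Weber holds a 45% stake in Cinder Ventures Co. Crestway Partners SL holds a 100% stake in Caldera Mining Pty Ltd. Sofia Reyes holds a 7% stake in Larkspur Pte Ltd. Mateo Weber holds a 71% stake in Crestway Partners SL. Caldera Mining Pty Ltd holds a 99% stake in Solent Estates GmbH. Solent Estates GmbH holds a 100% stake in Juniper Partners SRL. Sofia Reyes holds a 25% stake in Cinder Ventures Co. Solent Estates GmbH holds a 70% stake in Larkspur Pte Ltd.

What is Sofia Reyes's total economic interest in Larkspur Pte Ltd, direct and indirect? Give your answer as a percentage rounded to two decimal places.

22.25%

Sofia reaches Larkspur along 2 paths.
Via Crestway → Caldera → Solent: 22% × 100% × 99% × 70% = 15.246%.
Direct stake: 7% = 7%.
Total: 15.246% + 7% = 22.246%.
Rounded: 22.25%.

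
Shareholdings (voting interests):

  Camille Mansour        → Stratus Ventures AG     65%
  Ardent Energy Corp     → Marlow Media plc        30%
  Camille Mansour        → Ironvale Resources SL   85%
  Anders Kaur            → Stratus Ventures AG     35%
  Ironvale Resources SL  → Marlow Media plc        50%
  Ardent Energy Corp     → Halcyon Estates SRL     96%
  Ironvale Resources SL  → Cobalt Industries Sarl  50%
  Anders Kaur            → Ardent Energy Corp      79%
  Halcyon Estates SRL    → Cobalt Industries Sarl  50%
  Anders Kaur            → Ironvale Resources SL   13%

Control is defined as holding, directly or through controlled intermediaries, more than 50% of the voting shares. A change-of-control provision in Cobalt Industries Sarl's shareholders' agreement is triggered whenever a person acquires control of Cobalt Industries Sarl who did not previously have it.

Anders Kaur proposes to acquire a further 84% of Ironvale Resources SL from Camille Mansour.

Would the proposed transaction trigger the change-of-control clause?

Yes

The purchase adds only to Anders's holdings (Camille's stake shrinks), so Anders is the only person who could newly come to control Cobalt.
Anders holds 79% of Ardent, so Anders controls Ardent.
Ardent holds 96% of Halcyon, so Anders controls Halcyon.
In Cobalt, Anders's side holds only 50%, not > 50%.
So before the transaction, Anders does not control Cobalt.
After the purchase, Anders's direct stake in Ironvale rises to 13% + 84% = 97%, and Camille's stake falls to 1%.
Anders holds 97% of Ironvale, so Anders controls Ironvale.
Halcyon and Ironvale together hold 50% + 50% = 100% of Cobalt, so Anders controls Cobalt.
Anders did not control Cobalt before and does after, so the clause is triggered.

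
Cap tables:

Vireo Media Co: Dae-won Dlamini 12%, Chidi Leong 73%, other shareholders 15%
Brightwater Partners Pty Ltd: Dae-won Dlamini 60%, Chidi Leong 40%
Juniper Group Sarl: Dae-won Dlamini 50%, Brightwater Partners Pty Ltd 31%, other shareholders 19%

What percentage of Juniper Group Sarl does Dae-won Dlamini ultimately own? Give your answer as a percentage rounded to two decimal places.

68.60%

Dae-won reaches Juniper along 2 paths.
Direct stake: 50% = 50%.
Via Brightwater: 60% × 31% = 18.6%.
Total: 50% + 18.6% = 68.6%.
Rounded: 68.60%.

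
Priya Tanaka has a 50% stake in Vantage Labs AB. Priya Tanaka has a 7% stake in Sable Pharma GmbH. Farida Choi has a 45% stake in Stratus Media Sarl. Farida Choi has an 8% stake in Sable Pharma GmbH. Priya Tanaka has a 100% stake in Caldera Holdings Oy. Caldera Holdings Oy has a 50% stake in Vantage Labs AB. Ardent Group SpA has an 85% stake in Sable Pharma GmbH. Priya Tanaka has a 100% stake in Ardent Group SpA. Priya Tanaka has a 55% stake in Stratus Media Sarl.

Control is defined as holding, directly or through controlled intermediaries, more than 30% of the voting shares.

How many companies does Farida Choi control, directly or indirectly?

Farida holds 45% of Stratus, so Farida controls Stratus.
No other company's threshold is met.
Farida controls 1 company.

1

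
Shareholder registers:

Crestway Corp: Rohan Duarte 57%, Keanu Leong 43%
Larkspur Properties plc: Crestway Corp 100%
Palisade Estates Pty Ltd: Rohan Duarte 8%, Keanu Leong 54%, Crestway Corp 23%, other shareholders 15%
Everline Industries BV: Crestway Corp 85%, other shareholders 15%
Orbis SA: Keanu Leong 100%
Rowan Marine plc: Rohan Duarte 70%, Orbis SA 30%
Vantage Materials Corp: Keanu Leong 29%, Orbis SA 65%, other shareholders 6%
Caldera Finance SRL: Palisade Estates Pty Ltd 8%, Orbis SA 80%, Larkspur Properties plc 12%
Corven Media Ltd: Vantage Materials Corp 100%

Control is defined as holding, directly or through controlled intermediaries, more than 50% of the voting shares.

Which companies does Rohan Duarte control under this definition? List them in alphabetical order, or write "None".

Crestway Corp, Everline Industries BV, Larkspur Properties plc, Rowan Marine plc

Rohan holds 57% of Crestway, so Rohan controls Crestway.
Crestway holds 100% of Larkspur, so Rohan controls Larkspur.
Crestway holds 85% of Everline, so Rohan controls Everline.
Rohan holds 70% of Rowan, so Rohan controls Rowan.
No other company's threshold is met.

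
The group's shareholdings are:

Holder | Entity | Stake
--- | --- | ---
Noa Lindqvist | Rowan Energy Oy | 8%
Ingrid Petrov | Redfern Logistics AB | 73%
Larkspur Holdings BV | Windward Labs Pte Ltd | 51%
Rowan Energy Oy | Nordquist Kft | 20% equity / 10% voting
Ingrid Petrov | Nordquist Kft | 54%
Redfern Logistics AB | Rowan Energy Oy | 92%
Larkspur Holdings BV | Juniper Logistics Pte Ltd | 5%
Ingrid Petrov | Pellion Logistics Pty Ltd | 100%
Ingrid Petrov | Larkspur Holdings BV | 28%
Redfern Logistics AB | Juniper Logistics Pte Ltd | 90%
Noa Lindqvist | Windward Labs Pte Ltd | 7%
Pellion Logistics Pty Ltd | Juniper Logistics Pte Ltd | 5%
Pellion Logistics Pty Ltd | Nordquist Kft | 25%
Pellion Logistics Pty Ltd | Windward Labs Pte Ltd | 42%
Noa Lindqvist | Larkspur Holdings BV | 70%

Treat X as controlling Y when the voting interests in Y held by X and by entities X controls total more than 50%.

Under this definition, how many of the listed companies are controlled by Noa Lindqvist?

Noa holds 70% of Larkspur, so Noa controls Larkspur.
Larkspur and Noa together hold 51% + 7% = 58% of Windward, so Noa controls Windward.
No other company's threshold is met.
Noa controls 2 companies.

2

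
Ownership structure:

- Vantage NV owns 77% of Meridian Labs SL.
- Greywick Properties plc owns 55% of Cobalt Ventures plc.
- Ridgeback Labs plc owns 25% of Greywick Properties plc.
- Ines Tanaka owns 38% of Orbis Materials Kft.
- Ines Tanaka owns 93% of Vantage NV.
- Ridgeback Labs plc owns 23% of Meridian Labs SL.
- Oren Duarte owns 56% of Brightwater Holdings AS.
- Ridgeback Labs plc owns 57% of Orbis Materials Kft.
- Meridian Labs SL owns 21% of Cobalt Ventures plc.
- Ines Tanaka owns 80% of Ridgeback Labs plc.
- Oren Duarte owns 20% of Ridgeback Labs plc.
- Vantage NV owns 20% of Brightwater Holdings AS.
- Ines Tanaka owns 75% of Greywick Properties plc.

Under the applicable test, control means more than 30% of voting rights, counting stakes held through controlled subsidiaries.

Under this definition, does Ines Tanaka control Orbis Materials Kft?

Ines holds 80% of Ridgeback, so Ines controls Ridgeback.
Ridgeback and Ines together hold 57% + 38% = 95% of Orbis, so Ines controls Orbis.

Yes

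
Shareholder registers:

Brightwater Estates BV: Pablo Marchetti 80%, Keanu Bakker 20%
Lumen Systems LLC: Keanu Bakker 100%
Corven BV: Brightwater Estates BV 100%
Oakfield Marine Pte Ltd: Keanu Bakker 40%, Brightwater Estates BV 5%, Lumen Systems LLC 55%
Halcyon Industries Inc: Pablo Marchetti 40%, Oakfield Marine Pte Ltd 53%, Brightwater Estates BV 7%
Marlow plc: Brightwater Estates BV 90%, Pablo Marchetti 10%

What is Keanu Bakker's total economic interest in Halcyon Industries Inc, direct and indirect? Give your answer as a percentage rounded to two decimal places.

Keanu reaches Halcyon along 4 paths.
Via Oakfield: 40% × 53% = 21.2%.
Via Brightwater → Oakfield: 20% × 5% × 53% = 0.53%.
Via Lumen → Oakfield: 100% × 55% × 53% = 29.15%.
Via Brightwater: 20% × 7% = 1.4%.
Total: 21.2% + 0.53% + 29.15% + 1.4% = 52.28%.

52.28%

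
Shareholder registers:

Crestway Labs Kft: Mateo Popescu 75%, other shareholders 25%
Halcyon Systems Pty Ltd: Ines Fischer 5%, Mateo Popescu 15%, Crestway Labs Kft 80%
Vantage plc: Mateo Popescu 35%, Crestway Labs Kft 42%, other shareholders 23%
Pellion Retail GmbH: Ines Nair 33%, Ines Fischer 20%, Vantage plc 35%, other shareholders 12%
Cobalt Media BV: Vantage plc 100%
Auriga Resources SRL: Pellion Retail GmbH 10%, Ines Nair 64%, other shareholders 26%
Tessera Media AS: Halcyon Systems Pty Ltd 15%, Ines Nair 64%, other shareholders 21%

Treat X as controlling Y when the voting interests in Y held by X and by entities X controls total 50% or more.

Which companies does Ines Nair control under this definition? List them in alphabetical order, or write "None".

Ines Nair holds 64% of Auriga, so Ines Nair controls Auriga.
Ines Nair holds 64% of Tessera, so Ines Nair controls Tessera.
No other company's threshold is met.

Auriga Resources SRL, Tessera Media AS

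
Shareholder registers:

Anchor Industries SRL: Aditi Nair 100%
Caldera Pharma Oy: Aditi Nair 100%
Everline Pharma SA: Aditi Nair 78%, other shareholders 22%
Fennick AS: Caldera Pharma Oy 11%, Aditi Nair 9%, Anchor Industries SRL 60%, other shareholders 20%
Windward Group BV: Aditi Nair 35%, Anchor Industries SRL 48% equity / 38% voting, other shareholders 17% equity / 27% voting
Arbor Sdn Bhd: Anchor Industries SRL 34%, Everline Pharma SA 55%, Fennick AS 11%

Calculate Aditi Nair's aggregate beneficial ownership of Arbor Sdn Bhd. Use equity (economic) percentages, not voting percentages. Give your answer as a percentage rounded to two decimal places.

Aditi reaches Arbor along 5 paths.
Via Anchor: 100% × 34% = 34%.
Via Everline: 78% × 55% = 42.9%.
Via Caldera → Fennick: 100% × 11% × 11% = 1.21%.
Via Fennick: 9% × 11% = 0.99%.
Via Anchor → Fennick: 100% × 60% × 11% = 6.6%.
Total: 34% + 42.9% + 1.21% + 0.99% + 6.6% = 85.7%.
Rounded: 85.70%.

85.70%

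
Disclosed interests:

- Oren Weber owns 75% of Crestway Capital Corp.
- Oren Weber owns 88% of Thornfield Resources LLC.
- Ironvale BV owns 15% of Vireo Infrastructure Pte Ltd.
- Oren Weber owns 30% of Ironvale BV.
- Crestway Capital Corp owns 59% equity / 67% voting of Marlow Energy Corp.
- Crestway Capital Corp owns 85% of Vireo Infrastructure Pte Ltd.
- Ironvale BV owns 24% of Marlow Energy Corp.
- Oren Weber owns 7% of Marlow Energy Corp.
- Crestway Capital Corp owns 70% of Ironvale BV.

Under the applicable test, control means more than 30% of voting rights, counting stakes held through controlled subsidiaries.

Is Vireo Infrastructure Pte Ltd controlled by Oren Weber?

Yes

Oren holds 75% of Crestway, so Oren controls Crestway.
Oren and Crestway together hold 30% + 70% = 100% of Ironvale, so Oren controls Ironvale.
Ironvale and Crestway together hold 15% + 85% = 100% of Vireo, so Oren controls Vireo.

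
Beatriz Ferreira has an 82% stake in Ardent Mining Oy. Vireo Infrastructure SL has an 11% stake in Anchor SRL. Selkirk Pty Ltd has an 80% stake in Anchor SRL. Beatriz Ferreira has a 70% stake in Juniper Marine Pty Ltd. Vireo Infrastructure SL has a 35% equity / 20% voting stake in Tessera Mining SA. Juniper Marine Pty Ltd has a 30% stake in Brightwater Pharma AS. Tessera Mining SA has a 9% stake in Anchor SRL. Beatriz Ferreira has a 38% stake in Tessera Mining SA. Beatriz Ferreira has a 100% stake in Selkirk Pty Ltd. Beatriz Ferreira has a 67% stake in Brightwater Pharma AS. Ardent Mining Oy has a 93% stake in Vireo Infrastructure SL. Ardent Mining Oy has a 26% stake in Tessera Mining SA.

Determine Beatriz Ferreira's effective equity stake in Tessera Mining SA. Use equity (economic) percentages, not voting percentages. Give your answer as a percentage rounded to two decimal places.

86.01%

Beatriz reaches Tessera along 3 paths.
Via Ardent → Vireo: 82% × 93% × 35% = 26.691%.
Direct stake: 38% = 38%.
Via Ardent: 82% × 26% = 21.32%.
Total: 26.691% + 38% + 21.32% = 86.011%.
Rounded: 86.01%.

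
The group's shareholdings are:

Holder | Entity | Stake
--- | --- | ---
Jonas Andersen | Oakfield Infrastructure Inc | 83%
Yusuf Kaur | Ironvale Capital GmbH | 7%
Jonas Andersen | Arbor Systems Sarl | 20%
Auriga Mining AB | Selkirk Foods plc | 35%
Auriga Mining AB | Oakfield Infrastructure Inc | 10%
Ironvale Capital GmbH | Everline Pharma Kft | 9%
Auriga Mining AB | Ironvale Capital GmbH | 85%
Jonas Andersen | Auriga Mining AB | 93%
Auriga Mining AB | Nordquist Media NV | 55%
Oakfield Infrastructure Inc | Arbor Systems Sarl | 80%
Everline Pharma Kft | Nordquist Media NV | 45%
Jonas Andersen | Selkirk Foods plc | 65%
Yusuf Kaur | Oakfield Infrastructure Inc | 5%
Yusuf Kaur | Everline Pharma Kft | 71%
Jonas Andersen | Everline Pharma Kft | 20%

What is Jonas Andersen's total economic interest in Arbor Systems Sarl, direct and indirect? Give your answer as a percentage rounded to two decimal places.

93.84%

Jonas reaches Arbor along 3 paths.
Direct stake: 20% = 20%.
Via Oakfield: 83% × 80% = 66.4%.
Via Auriga → Oakfield: 93% × 10% × 80% = 7.44%.
Total: 20% + 66.4% + 7.44% = 93.84%.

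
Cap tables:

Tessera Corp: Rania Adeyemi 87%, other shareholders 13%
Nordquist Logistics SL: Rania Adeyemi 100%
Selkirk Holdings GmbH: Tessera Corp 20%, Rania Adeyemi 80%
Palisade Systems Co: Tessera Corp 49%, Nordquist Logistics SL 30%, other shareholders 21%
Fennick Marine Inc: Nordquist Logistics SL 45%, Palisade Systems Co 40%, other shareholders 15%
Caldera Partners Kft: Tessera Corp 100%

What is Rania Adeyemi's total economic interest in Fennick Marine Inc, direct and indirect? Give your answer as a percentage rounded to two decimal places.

74.05%

Rania reaches Fennick along 3 paths.
Via Nordquist: 100% × 45% = 45%.
Via Tessera → Palisade: 87% × 49% × 40% = 17.052%.
Via Nordquist → Palisade: 100% × 30% × 40% = 12%.
Total: 45% + 17.052% + 12% = 74.052%.
Rounded: 74.05%.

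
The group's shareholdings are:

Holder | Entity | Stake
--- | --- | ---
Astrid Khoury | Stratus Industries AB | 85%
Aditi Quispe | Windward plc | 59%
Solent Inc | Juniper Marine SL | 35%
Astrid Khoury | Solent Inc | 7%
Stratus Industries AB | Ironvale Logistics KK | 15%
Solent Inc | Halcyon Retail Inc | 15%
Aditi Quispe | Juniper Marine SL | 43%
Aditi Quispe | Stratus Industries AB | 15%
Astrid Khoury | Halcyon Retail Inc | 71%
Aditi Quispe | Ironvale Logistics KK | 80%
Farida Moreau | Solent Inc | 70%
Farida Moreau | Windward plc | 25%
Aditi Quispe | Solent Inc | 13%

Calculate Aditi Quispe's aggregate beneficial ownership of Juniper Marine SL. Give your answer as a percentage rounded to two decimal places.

Aditi reaches Juniper along 2 paths.
Via Solent: 13% × 35% = 4.55%.
Direct stake: 43% = 43%.
Total: 4.55% + 43% = 47.55%.

47.55%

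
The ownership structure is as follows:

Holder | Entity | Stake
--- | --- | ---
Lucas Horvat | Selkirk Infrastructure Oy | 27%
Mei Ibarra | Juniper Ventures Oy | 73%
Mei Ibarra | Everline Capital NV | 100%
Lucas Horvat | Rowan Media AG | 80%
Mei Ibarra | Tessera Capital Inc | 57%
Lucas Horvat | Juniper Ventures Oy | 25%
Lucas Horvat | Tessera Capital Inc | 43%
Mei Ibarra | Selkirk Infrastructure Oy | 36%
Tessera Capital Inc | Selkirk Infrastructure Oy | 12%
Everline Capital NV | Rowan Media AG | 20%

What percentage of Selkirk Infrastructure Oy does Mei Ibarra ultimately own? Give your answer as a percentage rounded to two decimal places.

Mei reaches Selkirk along 2 paths.
Direct stake: 36% = 36%.
Via Tessera: 57% × 12% = 6.84%.
Total: 36% + 6.84% = 42.84%.

42.84%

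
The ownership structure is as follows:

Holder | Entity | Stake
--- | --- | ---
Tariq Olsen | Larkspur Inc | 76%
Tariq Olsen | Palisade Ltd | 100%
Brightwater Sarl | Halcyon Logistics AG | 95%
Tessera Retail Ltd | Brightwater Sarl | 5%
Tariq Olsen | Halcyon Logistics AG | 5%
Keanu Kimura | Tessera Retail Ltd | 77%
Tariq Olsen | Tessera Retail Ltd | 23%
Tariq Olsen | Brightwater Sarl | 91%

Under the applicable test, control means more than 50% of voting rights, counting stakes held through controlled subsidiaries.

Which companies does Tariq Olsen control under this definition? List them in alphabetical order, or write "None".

Tariq holds 100% of Palisade, so Tariq controls Palisade.
Tariq holds 76% of Larkspur, so Tariq controls Larkspur.
Tariq holds 91% of Brightwater, so Tariq controls Brightwater.
Brightwater and Tariq together hold 95% + 5% = 100% of Halcyon, so Tariq controls Halcyon.
No other company's threshold is met.

Brightwater Sarl, Halcyon Logistics AG, Larkspur Inc, Palisade Ltd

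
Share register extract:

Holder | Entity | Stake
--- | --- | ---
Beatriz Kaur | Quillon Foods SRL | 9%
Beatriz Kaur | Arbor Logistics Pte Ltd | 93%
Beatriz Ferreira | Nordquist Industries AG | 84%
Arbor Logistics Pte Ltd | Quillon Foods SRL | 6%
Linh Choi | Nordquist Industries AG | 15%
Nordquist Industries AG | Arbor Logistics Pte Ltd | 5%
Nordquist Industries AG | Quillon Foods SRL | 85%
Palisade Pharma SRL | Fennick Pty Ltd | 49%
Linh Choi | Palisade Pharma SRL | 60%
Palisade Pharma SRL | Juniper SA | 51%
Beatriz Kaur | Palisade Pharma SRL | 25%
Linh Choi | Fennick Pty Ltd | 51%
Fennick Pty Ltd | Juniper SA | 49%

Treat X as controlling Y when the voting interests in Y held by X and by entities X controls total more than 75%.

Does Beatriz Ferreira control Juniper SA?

Beatriz Ferreira holds 84% of Nordquist, so Beatriz Ferreira controls Nordquist.
Nordquist holds 85% of Quillon, so Beatriz Ferreira controls Quillon.
Neither Beatriz Ferreira nor any entity Beatriz Ferreira controls holds any voting interest in Juniper.
So Beatriz Ferreira does not control Juniper.

No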